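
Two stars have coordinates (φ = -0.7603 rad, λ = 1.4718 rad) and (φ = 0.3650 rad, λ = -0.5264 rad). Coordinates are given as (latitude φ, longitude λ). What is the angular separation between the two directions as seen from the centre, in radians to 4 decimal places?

2.1254 rad

Let φ₁ = -0.7603 rad, φ₂ = 0.3650 rad, and Δλ = -1.9982 rad.
Haversine: a = sin²(Δφ/2) + cos φ₁ cos φ₂ sin²(Δλ/2) = 0.2845 + (0.7246)(0.9341)(0.7073) = 0.76328.
Central angle c = 2·arcsin(√a) = 2.12535 rad.
So the angular separation is 2.1254 rad.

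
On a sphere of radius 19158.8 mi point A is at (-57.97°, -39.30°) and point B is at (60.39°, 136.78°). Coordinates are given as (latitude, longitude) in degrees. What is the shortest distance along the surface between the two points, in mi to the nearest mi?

59138 mi

With latitudes φ₁ = -57.970°, φ₂ = 60.390° and longitude difference Δλ = 176.080°:
cos c = sin φ₁ sin φ₂ + cos φ₁ cos φ₂ cos Δλ = (-0.8478)(0.8694) + (0.5304)(0.4941)(-0.9977) = -0.99850,
so c = arccos(-0.99850) = 3.08672 rad.
Distance = R·c = 19158.8 × 3.0867 ≈ 59138 mi.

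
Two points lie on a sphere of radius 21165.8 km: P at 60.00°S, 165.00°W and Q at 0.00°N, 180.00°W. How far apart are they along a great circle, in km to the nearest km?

In radians: φ₁ = -1.0472, φ₂ = 0.0000, Δλ = -15.000° = -0.2618 rad.
Haversine: a = sin²(Δφ/2) + cos φ₁ cos φ₂ sin²(Δλ/2) = 0.2500 + (0.5000)(1.0000)(0.0170) = 0.25852.
Central angle c = 2·arcsin(√a) = 1.06676 rad.
Distance = R·c = 21165.8 × 1.0668 ≈ 22579 km.

22579 km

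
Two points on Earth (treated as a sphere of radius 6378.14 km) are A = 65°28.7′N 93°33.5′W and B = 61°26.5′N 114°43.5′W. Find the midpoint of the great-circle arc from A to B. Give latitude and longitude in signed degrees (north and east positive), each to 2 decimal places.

63.85°, -104.90°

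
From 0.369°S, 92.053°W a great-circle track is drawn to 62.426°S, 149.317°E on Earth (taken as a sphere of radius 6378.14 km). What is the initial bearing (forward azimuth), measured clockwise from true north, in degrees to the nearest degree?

With φ₁ = -0.0064, φ₂ = -1.0895, Δλ = -2.0705 rad, the forward-azimuth formula gives
θ = atan2( sin Δλ cos φ₂ , cos φ₁ sin φ₂ − sin φ₁ cos φ₂ cos Δλ ) = atan2(-0.4063, -0.8878) = -155.41°.
Adding 360° brings this into [0°, 360°): 205°.

205°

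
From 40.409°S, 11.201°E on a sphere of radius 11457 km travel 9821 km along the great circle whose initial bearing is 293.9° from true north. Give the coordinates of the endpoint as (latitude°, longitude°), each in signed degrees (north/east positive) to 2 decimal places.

-11.02°, -33.56°

Angular distance δ = d/R = 9821/11457 = 0.85721 rad; initial bearing θ = 5.1295 rad.
sin φ₂ = sin φ₁ cos δ + cos φ₁ sin δ cos θ = (-0.6482)(0.6546) + (0.7614)(0.7560)(0.4051) = -0.1911, so φ₂ = -11.02°.
Δλ = atan2(sin θ sin δ cos φ₁, cos δ − sin φ₁ sin φ₂) = atan2(-0.5263, 0.5307) = -44.762°.
λ₂ = 11.201° − 44.762° = -33.56°.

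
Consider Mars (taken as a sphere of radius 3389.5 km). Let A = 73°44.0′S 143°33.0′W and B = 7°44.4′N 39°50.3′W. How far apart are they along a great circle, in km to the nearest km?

With latitudes φ₁ = -73.733°, φ₂ = 7.740° and longitude difference Δλ = 103.712°:
cos c = sin φ₁ sin φ₂ + cos φ₁ cos φ₂ cos Δλ = (-0.9600)(0.1347) + (0.2801)(0.9909)(-0.2370) = -0.19508,
so c = arccos(-0.19508) = 1.76713 rad.
Distance = R·c = 3389.5 × 1.7671 ≈ 5990 km.

5990 km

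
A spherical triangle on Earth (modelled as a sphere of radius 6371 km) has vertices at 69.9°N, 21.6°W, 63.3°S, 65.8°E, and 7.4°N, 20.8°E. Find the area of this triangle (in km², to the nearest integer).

Side lengths (central angles): a = 1.3694, b = 1.1890, c = 2.5534 rad; semiperimeter s = 2.5559.
By l'Huilier's theorem, tan(E/4) = √[tan(s/2) tan((s−a)/2) tan((s−b)/2) tan((s−c)/2)], giving spherical excess E = 0.1904 rad.
Area = E·R² = 0.1904 × (6371)² ≈ 7727285 km².

7727285 km²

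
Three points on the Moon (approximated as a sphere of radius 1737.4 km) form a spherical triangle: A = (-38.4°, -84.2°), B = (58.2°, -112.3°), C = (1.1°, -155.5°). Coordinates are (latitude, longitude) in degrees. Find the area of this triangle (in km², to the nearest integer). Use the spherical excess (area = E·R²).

3157548 km²

Side lengths (central angles): a = 1.1589, b = 1.3292, c = 1.7352 rad; semiperimeter s = 2.1116.
By l'Huilier's theorem, tan(E/4) = √[tan(s/2) tan((s−a)/2) tan((s−b)/2) tan((s−c)/2)], giving spherical excess E = 1.0460 rad.
Area = E·R² = 1.0460 × (1737.4)² ≈ 3157548 km².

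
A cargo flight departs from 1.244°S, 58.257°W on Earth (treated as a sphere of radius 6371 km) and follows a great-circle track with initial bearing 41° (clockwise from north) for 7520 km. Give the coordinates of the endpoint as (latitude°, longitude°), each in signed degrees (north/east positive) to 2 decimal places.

Angular distance δ = d/R = 7520/6371 = 1.18035 rad; initial bearing θ = 0.7156 rad.
sin φ₂ = sin φ₁ cos δ + cos φ₁ sin δ cos θ = (-0.0217)(0.3806) + (0.9998)(0.9247)(0.7547) = 0.6895, so φ₂ = 43.59°.
Δλ = atan2(sin θ sin δ cos φ₁, cos δ − sin φ₁ sin φ₂) = atan2(0.6065, 0.3956) = 56.889°.
λ₂ = -58.257° + 56.889° = -1.37°.

43.59°, -1.37°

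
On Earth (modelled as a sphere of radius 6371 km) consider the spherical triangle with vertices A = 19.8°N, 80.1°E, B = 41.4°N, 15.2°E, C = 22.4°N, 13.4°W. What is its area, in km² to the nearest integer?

Side lengths (central angles): a = 0.5338, b = 1.4947, c = 1.0200 rad; semiperimeter s = 1.5242.
By l'Huilier's theorem, tan(E/4) = √[tan(s/2) tan((s−a)/2) tan((s−b)/2) tan((s−c)/2)], giving spherical excess E = 0.1769 rad.
Area = E·R² = 0.1769 × (6371)² ≈ 7180655 km².

7180655 km²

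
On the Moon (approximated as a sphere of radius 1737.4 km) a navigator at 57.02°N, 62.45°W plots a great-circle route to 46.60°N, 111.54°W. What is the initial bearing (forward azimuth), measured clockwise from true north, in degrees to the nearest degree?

Δλ = -49.090° = -0.8568 rad.
y = sin Δλ · cos φ₂ = (-0.7557)(0.6871) = -0.5193
x = cos φ₁ sin φ₂ − sin φ₁ cos φ₂ cos Δλ = (0.5443)(0.7266) − (0.8389)(0.6871)(0.6549) = 0.0181
θ = atan2(y, x) = -88.01°; adding 360° gives 272°.

272°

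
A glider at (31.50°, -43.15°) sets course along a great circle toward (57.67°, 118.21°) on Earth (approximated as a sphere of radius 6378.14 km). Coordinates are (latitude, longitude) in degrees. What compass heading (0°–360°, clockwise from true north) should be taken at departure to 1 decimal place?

Δλ = 161.360° = 2.8163 rad.
y = sin Δλ · cos φ₂ = (0.3196)(0.5348) = 0.1709
x = cos φ₁ sin φ₂ − sin φ₁ cos φ₂ cos Δλ = (0.8526)(0.8450) − (0.5225)(0.5348)(-0.9475) = 0.9852
θ = atan2(y, x) = 9.84°, so the bearing is 9.8°.

9.8°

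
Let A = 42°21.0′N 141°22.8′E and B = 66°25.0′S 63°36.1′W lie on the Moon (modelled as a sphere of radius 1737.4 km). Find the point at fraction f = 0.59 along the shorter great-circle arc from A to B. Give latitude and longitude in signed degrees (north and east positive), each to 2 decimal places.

Central angle δ = 2.6582 rad. Interpolating on the sphere with fraction f = 0.59:
P = [sin((1−f)δ)·A + sin(fδ)·B] / sin δ = 1.9073·A + 2.1514·B in Cartesian coordinates,
giving P = (-0.7186, 0.1088, -0.6868), i.e. latitude -43.38°, longitude 171.39°.

-43.38°, 171.39°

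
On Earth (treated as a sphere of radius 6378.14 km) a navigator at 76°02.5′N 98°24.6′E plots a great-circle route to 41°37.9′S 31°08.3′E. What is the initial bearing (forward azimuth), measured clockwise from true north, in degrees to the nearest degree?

Δλ = -67.272° = -1.1741 rad.
y = sin Δλ · cos φ₂ = (-0.9223)(0.7474) = -0.6894
x = cos φ₁ sin φ₂ − sin φ₁ cos φ₂ cos Δλ = (0.2412)(-0.6643) − (0.9705)(0.7474)(0.3864) = -0.4405
θ = atan2(y, x) = -122.58°; adding 360° gives 237°.

237°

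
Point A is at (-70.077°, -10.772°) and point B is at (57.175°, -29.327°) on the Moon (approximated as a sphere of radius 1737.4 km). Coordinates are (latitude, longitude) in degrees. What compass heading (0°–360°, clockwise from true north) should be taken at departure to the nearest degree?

347°

With φ₁ = -1.2231, φ₂ = 0.9979, Δλ = -0.3238 rad, the forward-azimuth formula gives
θ = atan2( sin Δλ cos φ₂ , cos φ₁ sin φ₂ − sin φ₁ cos φ₂ cos Δλ ) = atan2(-0.1725, 0.7695) = -12.64°.
Adding 360° brings this into [0°, 360°): 347°.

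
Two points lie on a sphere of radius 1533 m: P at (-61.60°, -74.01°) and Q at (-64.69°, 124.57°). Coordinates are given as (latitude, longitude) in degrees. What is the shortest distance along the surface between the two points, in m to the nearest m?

With latitudes φ₁ = -61.600°, φ₂ = -64.690° and longitude difference Δλ = -161.420°:
cos c = sin φ₁ sin φ₂ + cos φ₁ cos φ₂ cos Δλ = (-0.8796)(-0.9040) + (0.4756)(0.4275)(-0.9479) = 0.60247,
so c = arccos(0.60247) = 0.92420 rad.
Distance = R·c = 1533 × 0.9242 ≈ 1417 m.

1417 m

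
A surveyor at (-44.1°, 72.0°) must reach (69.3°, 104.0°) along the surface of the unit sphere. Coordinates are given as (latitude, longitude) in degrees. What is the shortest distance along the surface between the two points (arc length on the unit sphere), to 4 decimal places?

2.0216

With latitudes φ₁ = -44.100°, φ₂ = 69.300° and longitude difference Δλ = 32.000°:
Haversine: a = sin²(Δφ/2) + cos φ₁ cos φ₂ sin²(Δλ/2) = 0.6986 + (0.7181)(0.3535)(0.0760) = 0.71786.
Central angle c = 2·arcsin(√a) = 2.02163 rad.
On the unit sphere the arc length equals the central angle: 2.0216.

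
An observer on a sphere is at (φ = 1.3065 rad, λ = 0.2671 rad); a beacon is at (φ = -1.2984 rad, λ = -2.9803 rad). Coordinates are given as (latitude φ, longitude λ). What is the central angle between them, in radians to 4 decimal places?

With latitudes φ₁ = 74.857°, φ₂ = -74.393° and longitude difference Δλ = 173.938°:
Haversine: a = sin²(Δφ/2) + cos φ₁ cos φ₂ sin²(Δλ/2) = 0.9297 + (0.2612)(0.2690)(0.9972) = 0.99979.
Central angle c = 2·arcsin(√a) = 3.11241 rad.
So the angular separation is 3.1124 rad.

3.1124 rad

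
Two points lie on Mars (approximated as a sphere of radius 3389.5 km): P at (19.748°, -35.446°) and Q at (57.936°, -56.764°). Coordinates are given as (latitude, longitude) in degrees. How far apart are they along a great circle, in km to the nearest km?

Let φ₁ = 0.3447 rad, φ₂ = 1.0112 rad, and Δλ = -0.3721 rad.
Haversine: a = sin²(Δφ/2) + cos φ₁ cos φ₂ sin²(Δλ/2) = 0.1070 + (0.9412)(0.5309)(0.0342) = 0.12410.
Central angle c = 2·arcsin(√a) = 0.72001 rad.
Distance = R·c = 3389.5 × 0.7200 ≈ 2440 km.

2440 km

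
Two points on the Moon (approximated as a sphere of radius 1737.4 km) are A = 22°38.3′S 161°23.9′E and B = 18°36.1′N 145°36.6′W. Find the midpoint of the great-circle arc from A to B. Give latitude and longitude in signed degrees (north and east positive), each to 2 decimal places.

-2.25°, -171.73°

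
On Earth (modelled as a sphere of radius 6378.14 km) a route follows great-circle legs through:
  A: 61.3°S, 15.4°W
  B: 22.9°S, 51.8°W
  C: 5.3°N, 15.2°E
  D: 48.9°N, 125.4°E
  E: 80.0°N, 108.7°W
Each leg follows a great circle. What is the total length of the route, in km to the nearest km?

29333 km

Leg A→B: central angle 0.7991 rad, distance 5096.5 km.
Leg B→C: central angle 1.2425 rad, distance 7924.7 km.
Leg C→D: central angle 1.7279 rad, distance 11020.5 km.
Leg D→E: central angle 0.8296 rad, distance 5291.2 km.
Total: 5096.5 + 7924.7 + 11020.5 + 5291.2 ≈ 29333 km.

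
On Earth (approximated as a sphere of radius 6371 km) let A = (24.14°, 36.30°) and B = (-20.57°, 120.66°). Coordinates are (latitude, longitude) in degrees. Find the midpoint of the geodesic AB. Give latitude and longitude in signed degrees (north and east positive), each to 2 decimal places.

2.41°, 79.15°

Central angle δ = 1.6306 rad. Interpolating on the sphere with fraction f = 0.5:
P = [sin((1−f)δ)·A + sin(fδ)·B] / sin δ = 0.7292·A + 0.7292·B in Cartesian coordinates,
giving P = (0.1882, 0.9812, 0.0420), i.e. latitude 2.41°, longitude 79.15°.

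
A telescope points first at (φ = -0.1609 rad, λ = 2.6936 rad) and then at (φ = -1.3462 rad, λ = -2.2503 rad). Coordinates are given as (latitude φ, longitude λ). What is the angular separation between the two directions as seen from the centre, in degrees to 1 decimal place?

78.1°

In radians: φ₁ = -0.1609, φ₂ = -1.3462, Δλ = 76.735° = 1.3393 rad.
cos c = sin φ₁ sin φ₂ + cos φ₁ cos φ₂ cos Δλ = (-0.1602)(-0.9749) + (0.9871)(0.2227)(0.2294) = 0.20662,
so c = arccos(0.20662) = 1.36267 rad.
So the angular separation is 78.1°.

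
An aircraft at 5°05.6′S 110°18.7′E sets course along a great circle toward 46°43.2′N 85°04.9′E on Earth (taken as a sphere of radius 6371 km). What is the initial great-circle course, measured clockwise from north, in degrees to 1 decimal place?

339.5°

With φ₁ = -0.0889, φ₂ = 0.8154, Δλ = -0.4403 rad, the forward-azimuth formula gives
θ = atan2( sin Δλ cos φ₂ , cos φ₁ sin φ₂ − sin φ₁ cos φ₂ cos Δλ ) = atan2(-0.2922, 0.7802) = -20.53°.
Adding 360° brings this into [0°, 360°): 339.5°.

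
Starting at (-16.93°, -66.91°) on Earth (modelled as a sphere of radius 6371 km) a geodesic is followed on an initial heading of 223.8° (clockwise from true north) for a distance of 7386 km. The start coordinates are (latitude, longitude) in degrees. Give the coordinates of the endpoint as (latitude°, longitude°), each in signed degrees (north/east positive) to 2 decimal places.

-48.53°, -140.24°

Angular distance δ = d/R = 7386/6371 = 1.15932 rad; initial bearing θ = 3.9060 rad.
sin φ₂ = sin φ₁ cos δ + cos φ₁ sin δ cos θ = (-0.2912)(0.4000) + (0.9567)(0.9165)(-0.7218) = -0.7493, so φ₂ = -48.53°.
Δλ = atan2(sin θ sin δ cos φ₁, cos δ − sin φ₁ sin φ₂) = atan2(-0.6069, 0.1818) = -73.327°.
λ₂ = -66.910° − 73.327° = -140.24°.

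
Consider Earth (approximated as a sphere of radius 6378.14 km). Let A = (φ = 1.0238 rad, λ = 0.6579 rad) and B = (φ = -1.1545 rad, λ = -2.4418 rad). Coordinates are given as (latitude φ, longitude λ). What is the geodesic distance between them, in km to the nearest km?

19195 km

Let φ₁ = 1.0238 rad, φ₂ = -1.1545 rad, and Δλ = -3.0997 rad.
cos c = sin φ₁ sin φ₂ + cos φ₁ cos φ₂ cos Δλ = (0.8541)(-0.9146) + (0.5201)(0.4044)(-0.9991) = -0.99129,
so c = arccos(-0.99129) = 3.00948 rad.
Distance = R·c = 6378.14 × 3.0095 ≈ 19195 km.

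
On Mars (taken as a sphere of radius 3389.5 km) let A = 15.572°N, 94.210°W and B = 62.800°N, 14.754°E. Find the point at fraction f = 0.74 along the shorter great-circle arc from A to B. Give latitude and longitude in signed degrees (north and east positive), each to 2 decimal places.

Central angle δ = 1.4750 rad. Interpolating on the sphere with fraction f = 0.74:
P = [sin((1−f)δ)·A + sin(fδ)·B] / sin δ = 0.3759·A + 0.8914·B in Cartesian coordinates,
giving P = (0.3674, -0.2573, 0.8937), i.e. latitude 63.35°, longitude -35.01°.

63.35°, -35.01°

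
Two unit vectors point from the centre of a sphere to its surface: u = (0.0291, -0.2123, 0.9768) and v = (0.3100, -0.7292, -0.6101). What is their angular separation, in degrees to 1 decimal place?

115.6°

u·v = -0.4321; |u| = 1.0000, |v| = 1.0000.
cos θ = (u·v)/(|u||v|) = -0.4321, so θ = 115.6°.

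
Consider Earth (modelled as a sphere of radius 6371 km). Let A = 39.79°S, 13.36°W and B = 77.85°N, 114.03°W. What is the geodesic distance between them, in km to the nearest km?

14563 km

Let φ₁ = -0.6945 rad, φ₂ = 1.3587 rad, and Δλ = -1.7570 rad.
Haversine: a = sin²(Δφ/2) + cos φ₁ cos φ₂ sin²(Δλ/2) = 0.7320 + (0.7684)(0.2105)(0.5926) = 0.82779.
Central angle c = 2·arcsin(√a) = 2.28575 rad.
Distance = R·c = 6371 × 2.2858 ≈ 14563 km.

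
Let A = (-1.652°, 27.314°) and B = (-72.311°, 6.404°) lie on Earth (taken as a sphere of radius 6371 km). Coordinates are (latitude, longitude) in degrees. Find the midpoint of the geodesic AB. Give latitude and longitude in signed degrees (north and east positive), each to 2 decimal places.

Central angle δ = 1.2544 rad. Interpolating on the sphere with fraction f = 0.5:
P = [sin((1−f)δ)·A + sin(fδ)·B] / sin δ = 0.6175·A + 0.6175·B in Cartesian coordinates,
giving P = (0.7349, 0.3042, -0.6061), i.e. latitude -37.31°, longitude 22.48°.

-37.31°, 22.48°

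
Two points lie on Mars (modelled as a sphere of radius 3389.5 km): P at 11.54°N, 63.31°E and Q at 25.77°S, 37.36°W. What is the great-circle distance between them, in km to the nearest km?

6182 km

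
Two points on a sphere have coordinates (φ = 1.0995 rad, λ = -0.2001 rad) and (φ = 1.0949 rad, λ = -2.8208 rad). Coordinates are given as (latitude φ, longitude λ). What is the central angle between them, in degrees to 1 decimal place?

52.3°

In radians: φ₁ = 1.0995, φ₂ = 1.0949, Δλ = -150.155° = -2.6207 rad.
Haversine: a = sin²(Δφ/2) + cos φ₁ cos φ₂ sin²(Δλ/2) = 0.0000 + (0.4540)(0.4581)(0.9337) = 0.19422.
Central angle c = 2·arcsin(√a) = 0.91278 rad.
So the angular separation is 52.3°.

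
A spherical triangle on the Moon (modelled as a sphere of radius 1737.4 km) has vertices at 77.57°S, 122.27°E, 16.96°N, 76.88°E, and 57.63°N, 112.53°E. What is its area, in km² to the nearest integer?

2823359 km²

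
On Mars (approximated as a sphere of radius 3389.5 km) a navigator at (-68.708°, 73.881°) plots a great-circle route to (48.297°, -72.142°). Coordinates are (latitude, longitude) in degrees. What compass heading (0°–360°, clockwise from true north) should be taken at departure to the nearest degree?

With φ₁ = -1.1992, φ₂ = 0.8429, Δλ = -2.5486 rad, the forward-azimuth formula gives
θ = atan2( sin Δλ cos φ₂ , cos φ₁ sin φ₂ − sin φ₁ cos φ₂ cos Δλ ) = atan2(-0.3718, -0.2429) = -123.16°.
Adding 360° brings this into [0°, 360°): 237°.

237°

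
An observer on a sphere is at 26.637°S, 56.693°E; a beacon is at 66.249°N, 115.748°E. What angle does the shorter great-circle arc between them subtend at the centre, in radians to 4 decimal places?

1.7980 rad

With latitudes φ₁ = -26.637°, φ₂ = 66.249° and longitude difference Δλ = 59.055°:
Haversine: a = sin²(Δφ/2) + cos φ₁ cos φ₂ sin²(Δλ/2) = 0.5252 + (0.8939)(0.4028)(0.2429) = 0.61262.
Central angle c = 2·arcsin(√a) = 1.79798 rad.
So the angular separation is 1.7980 rad.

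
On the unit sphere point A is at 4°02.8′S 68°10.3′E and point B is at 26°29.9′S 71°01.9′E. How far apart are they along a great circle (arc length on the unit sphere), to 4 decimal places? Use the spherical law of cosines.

Let φ₁ = -0.0706 rad, φ₂ = -0.4625 rad, and Δλ = 0.0499 rad.
cos c = sin φ₁ sin φ₂ + cos φ₁ cos φ₂ cos Δλ = (-0.0706)(-0.4462) + (0.9975)(0.8949)(0.9988) = 0.92309,
so c = arccos(0.92309) = 0.39476 rad.
On the unit sphere the arc length equals the central angle: 0.3948.

0.3948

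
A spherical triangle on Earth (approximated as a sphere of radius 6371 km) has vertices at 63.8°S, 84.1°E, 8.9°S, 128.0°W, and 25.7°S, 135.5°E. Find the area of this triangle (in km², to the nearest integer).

40186906 km²

Side lengths (central angles): a = 1.6045, b = 0.8798, c = 1.8036 rad; semiperimeter s = 2.1439.
By l'Huilier's theorem, tan(E/4) = √[tan(s/2) tan((s−a)/2) tan((s−b)/2) tan((s−c)/2)], giving spherical excess E = 0.9901 rad.
Area = E·R² = 0.9901 × (6371)² ≈ 40186906 km².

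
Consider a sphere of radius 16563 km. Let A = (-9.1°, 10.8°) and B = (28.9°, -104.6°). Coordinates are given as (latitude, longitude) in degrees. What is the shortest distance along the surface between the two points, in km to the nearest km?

33697 km

With latitudes φ₁ = -9.100°, φ₂ = 28.900° and longitude difference Δλ = -115.400°:
Haversine: a = sin²(Δφ/2) + cos φ₁ cos φ₂ sin²(Δλ/2) = 0.1060 + (0.9874)(0.8755)(0.7145) = 0.72361.
Central angle c = 2·arcsin(√a) = 2.03446 rad.
Distance = R·c = 16563 × 2.0345 ≈ 33697 km.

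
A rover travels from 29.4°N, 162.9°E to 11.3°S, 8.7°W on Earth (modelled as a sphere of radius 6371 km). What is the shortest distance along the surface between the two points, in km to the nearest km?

Let φ₁ = 0.5131 rad, φ₂ = -0.1972 rad, and Δλ = -2.9950 rad.
cos c = sin φ₁ sin φ₂ + cos φ₁ cos φ₂ cos Δλ = (0.4909)(-0.1959) + (0.8712)(0.9806)(-0.9893) = -0.94135,
so c = arccos(-0.94135) = 2.79741 rad.
Distance = R·c = 6371 × 2.7974 ≈ 17822 km.

17822 km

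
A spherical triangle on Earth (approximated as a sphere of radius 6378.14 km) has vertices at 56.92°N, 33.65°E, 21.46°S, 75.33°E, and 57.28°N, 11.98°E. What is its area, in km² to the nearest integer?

5460830 km²

Side lengths (central angles): a = 1.6530, b = 0.2047, c = 1.4979 rad; semiperimeter s = 1.6778.
By l'Huilier's theorem, tan(E/4) = √[tan(s/2) tan((s−a)/2) tan((s−b)/2) tan((s−c)/2)], giving spherical excess E = 0.1342 rad.
Area = E·R² = 0.1342 × (6378.14)² ≈ 5460830 km².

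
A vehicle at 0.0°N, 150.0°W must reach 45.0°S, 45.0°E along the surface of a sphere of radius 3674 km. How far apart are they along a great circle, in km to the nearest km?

Let φ₁ = 0.0000 rad, φ₂ = -0.7854 rad, and Δλ = -2.8798 rad.
cos c = sin φ₁ sin φ₂ + cos φ₁ cos φ₂ cos Δλ = (0.0000)(-0.7071) + (1.0000)(0.7071)(-0.9659) = -0.68301,
so c = arccos(-0.68301) = 2.32268 rad.
Distance = R·c = 3674 × 2.3227 ≈ 8534 km.

8534 km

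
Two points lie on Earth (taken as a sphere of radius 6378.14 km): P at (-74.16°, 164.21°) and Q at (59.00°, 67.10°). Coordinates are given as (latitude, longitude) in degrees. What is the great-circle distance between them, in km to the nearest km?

16403 km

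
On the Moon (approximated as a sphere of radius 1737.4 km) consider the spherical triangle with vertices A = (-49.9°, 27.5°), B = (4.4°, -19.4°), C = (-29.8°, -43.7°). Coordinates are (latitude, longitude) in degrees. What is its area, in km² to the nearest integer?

1208560 km²

Side lengths (central angles): a = 0.7221, b = 0.9761, c = 1.1809 rad; semiperimeter s = 1.4395.
By l'Huilier's theorem, tan(E/4) = √[tan(s/2) tan((s−a)/2) tan((s−b)/2) tan((s−c)/2)], giving spherical excess E = 0.4004 rad.
Area = E·R² = 0.4004 × (1737.4)² ≈ 1208560 km².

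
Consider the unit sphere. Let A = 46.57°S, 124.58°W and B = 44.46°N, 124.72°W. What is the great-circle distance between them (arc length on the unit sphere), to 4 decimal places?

1.5888

In radians: φ₁ = -0.8128, φ₂ = 0.7760, Δλ = -0.140° = -0.0024 rad.
Haversine: a = sin²(Δφ/2) + cos φ₁ cos φ₂ sin²(Δλ/2) = 0.5090 + (0.6875)(0.7137)(0.0000) = 0.50899.
Central angle c = 2·arcsin(√a) = 1.58877 rad.
On the unit sphere the arc length equals the central angle: 1.5888.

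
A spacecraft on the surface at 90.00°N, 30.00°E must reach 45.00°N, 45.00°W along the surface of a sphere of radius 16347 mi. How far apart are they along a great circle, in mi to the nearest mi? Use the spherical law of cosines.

12839 mi

In radians: φ₁ = 1.5708, φ₂ = 0.7854, Δλ = -75.000° = -1.3090 rad.
cos c = sin φ₁ sin φ₂ + cos φ₁ cos φ₂ cos Δλ = (1.0000)(0.7071) + (0.0000)(0.7071)(0.2588) = 0.70711,
so c = arccos(0.70711) = 0.78540 rad.
Distance = R·c = 16347 × 0.7854 ≈ 12839 mi.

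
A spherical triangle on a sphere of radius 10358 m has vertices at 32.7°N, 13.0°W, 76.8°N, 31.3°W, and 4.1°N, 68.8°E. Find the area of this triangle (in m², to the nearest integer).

75076954 m²

Side lengths (central angles): a = 1.5411, b = 1.4118, c = 0.7836 rad; semiperimeter s = 1.8682.
By l'Huilier's theorem, tan(E/4) = √[tan(s/2) tan((s−a)/2) tan((s−b)/2) tan((s−c)/2)], giving spherical excess E = 0.6998 rad.
Area = E·R² = 0.6998 × (10358)² ≈ 75076954 m².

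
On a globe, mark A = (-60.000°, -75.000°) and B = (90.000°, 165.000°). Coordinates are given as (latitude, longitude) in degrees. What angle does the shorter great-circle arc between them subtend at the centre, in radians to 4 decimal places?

2.6180 rad

In radians: φ₁ = -1.0472, φ₂ = 1.5708, Δλ = -120.000° = -2.0944 rad.
cos c = sin φ₁ sin φ₂ + cos φ₁ cos φ₂ cos Δλ = (-0.8660)(1.0000) + (0.5000)(0.0000)(-0.5000) = -0.86603,
so c = arccos(-0.86603) = 2.61799 rad.
So the angular separation is 2.6180 rad.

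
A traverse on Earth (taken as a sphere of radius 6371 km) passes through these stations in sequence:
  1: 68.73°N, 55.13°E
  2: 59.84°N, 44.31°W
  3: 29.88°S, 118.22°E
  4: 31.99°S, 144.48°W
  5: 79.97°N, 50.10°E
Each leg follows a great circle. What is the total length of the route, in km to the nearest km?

44341 km

Leg 1→2: central angle 0.6828 rad, distance 4349.9 km.
Leg 2→3: central angle 2.5798 rad, distance 16435.7 km.
Leg 3→4: central angle 1.3995 rad, distance 8916.1 km.
Leg 4→5: central angle 2.2978 rad, distance 14639.3 km.
Total: 4349.9 + 16435.7 + 8916.1 + 14639.3 ≈ 44341 km.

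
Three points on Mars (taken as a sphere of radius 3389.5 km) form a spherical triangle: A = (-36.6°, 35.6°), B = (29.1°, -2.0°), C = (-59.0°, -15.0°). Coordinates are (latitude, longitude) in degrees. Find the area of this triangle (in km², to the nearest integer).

6330421 km²

Side lengths (central angles): a = 1.5492, b = 0.6864, c = 1.3018 rad; semiperimeter s = 1.7687.
By l'Huilier's theorem, tan(E/4) = √[tan(s/2) tan((s−a)/2) tan((s−b)/2) tan((s−c)/2)], giving spherical excess E = 0.5510 rad.
Area = E·R² = 0.5510 × (3389.5)² ≈ 6330421 km².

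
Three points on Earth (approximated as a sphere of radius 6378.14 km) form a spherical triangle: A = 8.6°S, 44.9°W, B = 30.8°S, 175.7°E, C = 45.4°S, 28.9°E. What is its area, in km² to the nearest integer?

75209034 km²

Side lengths (central angles): a = 1.7113, b = 1.2659, c = 2.1752 rad; semiperimeter s = 2.5762.
By l'Huilier's theorem, tan(E/4) = √[tan(s/2) tan((s−a)/2) tan((s−b)/2) tan((s−c)/2)], giving spherical excess E = 1.8488 rad.
Area = E·R² = 1.8488 × (6378.14)² ≈ 75209034 km².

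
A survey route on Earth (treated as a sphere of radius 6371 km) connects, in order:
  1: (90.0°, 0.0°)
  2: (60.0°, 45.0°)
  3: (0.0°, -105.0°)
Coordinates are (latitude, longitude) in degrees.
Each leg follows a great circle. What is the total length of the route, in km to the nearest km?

Leg 1→2: central angle 0.5236 rad, distance 3335.8 km.
Leg 2→3: central angle 2.0186 rad, distance 12860.7 km.
Total: 3335.8 + 12860.7 ≈ 16197 km.

16197 km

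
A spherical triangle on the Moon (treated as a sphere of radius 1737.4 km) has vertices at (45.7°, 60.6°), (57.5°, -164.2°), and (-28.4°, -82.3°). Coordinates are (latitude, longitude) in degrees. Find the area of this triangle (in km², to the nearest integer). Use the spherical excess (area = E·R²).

Side lengths (central angles): a = 1.9119, b = 2.5506, c = 1.2267 rad; semiperimeter s = 2.8446.
By l'Huilier's theorem, tan(E/4) = √[tan(s/2) tan((s−a)/2) tan((s−b)/2) tan((s−c)/2)], giving spherical excess E = 2.5033 rad.
Area = E·R² = 2.5033 × (1737.4)² ≈ 7556281 km².

7556281 km²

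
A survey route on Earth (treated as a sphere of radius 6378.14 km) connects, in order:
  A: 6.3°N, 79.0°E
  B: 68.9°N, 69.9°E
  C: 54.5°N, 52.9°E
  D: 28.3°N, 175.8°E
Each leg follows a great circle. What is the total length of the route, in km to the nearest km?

Leg A→B: central angle 1.0976 rad, distance 7000.9 km.
Leg B→C: central angle 0.2858 rad, distance 1822.6 km.
Leg C→D: central angle 1.4623 rad, distance 9327.0 km.
Total: 7000.9 + 1822.6 + 9327.0 ≈ 18151 km.

18151 km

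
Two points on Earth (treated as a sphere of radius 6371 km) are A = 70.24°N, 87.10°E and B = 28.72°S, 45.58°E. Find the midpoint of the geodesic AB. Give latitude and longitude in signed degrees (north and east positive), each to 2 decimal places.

21.79°, 56.80°

Central angle δ = 1.8031 rad. Interpolating on the sphere with fraction f = 0.5:
P = [sin((1−f)δ)·A + sin(fδ)·B] / sin δ = 0.8060·A + 0.8060·B in Cartesian coordinates,
giving P = (0.5085, 0.7769, 0.3712), i.e. latitude 21.79°, longitude 56.80°.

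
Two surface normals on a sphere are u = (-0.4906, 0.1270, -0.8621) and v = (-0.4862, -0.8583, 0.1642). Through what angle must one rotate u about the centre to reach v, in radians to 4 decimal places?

1.5828 rad

u·v = -0.0120; |u| = 1.0000, |v| = 1.0000.
cos θ = (u·v)/(|u||v|) = -0.0120, so θ = 1.5828 rad.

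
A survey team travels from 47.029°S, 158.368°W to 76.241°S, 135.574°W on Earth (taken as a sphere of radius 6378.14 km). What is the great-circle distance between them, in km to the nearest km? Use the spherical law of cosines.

3414 km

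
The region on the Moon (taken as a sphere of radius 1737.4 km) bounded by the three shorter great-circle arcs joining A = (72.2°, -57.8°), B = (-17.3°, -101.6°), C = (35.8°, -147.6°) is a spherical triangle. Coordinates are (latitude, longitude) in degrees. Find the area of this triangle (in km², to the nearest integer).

2247882 km²

Side lengths (central angles): a = 1.1983, b = 0.9790, c = 1.6433 rad; semiperimeter s = 1.9103.
By l'Huilier's theorem, tan(E/4) = √[tan(s/2) tan((s−a)/2) tan((s−b)/2) tan((s−c)/2)], giving spherical excess E = 0.7447 rad.
Area = E·R² = 0.7447 × (1737.4)² ≈ 2247882 km².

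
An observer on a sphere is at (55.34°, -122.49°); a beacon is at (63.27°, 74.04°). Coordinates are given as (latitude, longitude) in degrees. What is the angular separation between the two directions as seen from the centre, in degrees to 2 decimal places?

60.70°

In radians: φ₁ = 0.9659, φ₂ = 1.1043, Δλ = -163.470° = -2.8531 rad.
Haversine: a = sin²(Δφ/2) + cos φ₁ cos φ₂ sin²(Δλ/2) = 0.0048 + (0.5687)(0.4498)(0.9793) = 0.25529.
Central angle c = 2·arcsin(√a) = 1.05938 rad.
So the angular separation is 60.70°.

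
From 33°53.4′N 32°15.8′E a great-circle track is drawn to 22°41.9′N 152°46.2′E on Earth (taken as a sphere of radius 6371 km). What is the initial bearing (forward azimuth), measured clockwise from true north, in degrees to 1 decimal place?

53.8°

With φ₁ = 0.5915, φ₂ = 0.3962, Δλ = 2.1032 rad, the forward-azimuth formula gives
θ = atan2( sin Δλ cos φ₂ , cos φ₁ sin φ₂ − sin φ₁ cos φ₂ cos Δλ ) = atan2(0.7948, 0.5815) = 53.81°.
So the initial bearing is 53.8°.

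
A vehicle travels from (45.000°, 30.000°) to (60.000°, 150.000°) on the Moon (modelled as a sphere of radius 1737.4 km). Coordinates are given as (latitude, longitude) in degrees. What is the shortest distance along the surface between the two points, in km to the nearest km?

1946 km

Let φ₁ = 0.7854 rad, φ₂ = 1.0472 rad, and Δλ = 2.0944 rad.
cos c = sin φ₁ sin φ₂ + cos φ₁ cos φ₂ cos Δλ = (0.7071)(0.8660) + (0.7071)(0.5000)(-0.5000) = 0.43560,
so c = arccos(0.43560) = 1.12010 rad.
Distance = R·c = 1737.4 × 1.1201 ≈ 1946 km.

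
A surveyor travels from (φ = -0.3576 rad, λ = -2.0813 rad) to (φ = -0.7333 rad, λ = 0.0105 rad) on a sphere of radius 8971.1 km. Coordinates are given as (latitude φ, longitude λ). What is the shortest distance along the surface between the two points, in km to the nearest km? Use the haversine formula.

15100 km

In radians: φ₁ = -0.3576, φ₂ = -0.7333, Δλ = 119.851° = 2.0918 rad.
Haversine: a = sin²(Δφ/2) + cos φ₁ cos φ₂ sin²(Δλ/2) = 0.0349 + (0.9367)(0.7430)(0.7489) = 0.55607.
Central angle c = 2·arcsin(√a) = 1.68317 rad.
Distance = R·c = 8971.1 × 1.6832 ≈ 15100 km.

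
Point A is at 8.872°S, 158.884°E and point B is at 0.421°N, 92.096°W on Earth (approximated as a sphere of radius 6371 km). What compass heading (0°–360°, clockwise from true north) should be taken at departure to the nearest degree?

93°

With φ₁ = -0.1548, φ₂ = 0.0073, Δλ = 1.9028 rad, the forward-azimuth formula gives
θ = atan2( sin Δλ cos φ₂ , cos φ₁ sin φ₂ − sin φ₁ cos φ₂ cos Δλ ) = atan2(0.9454, -0.0430) = 92.60°.
So the initial bearing is 93°.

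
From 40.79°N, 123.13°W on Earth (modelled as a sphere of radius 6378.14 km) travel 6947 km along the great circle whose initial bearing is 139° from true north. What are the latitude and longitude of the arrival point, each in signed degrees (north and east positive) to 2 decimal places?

Angular distance δ = d/R = 6947/6378.14 = 1.08919 rad; initial bearing θ = 2.4260 rad.
sin φ₂ = sin φ₁ cos δ + cos φ₁ sin δ cos θ = (0.6533)(0.4632) + (0.7571)(0.8863)(-0.7547) = -0.2038, so φ₂ = -11.76°.
Δλ = atan2(sin θ sin δ cos φ₁, cos δ − sin φ₁ sin φ₂) = atan2(0.4402, 0.5963) = 36.434°.
λ₂ = -123.130° + 36.434° = -86.70°.

-11.76°, -86.70°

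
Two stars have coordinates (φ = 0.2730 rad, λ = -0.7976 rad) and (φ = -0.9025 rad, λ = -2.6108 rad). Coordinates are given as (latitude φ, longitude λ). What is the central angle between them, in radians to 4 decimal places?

Let φ₁ = 0.2730 rad, φ₂ = -0.9025 rad, and Δλ = -1.8132 rad.
Haversine: a = sin²(Δφ/2) + cos φ₁ cos φ₂ sin²(Δλ/2) = 0.3075 + (0.9630)(0.6196)(0.6200) = 0.67743.
Central angle c = 2·arcsin(√a) = 1.93355 rad.
So the angular separation is 1.9336 rad.

1.9336 rad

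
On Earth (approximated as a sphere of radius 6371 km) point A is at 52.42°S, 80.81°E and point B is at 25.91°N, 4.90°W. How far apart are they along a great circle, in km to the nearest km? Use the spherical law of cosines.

11984 km

With latitudes φ₁ = -52.420°, φ₂ = 25.910° and longitude difference Δλ = -85.710°:
cos c = sin φ₁ sin φ₂ + cos φ₁ cos φ₂ cos Δλ = (-0.7925)(0.4370) + (0.6099)(0.8995)(0.0748) = -0.30526,
so c = arccos(-0.30526) = 1.88100 rad.
Distance = R·c = 6371 × 1.8810 ≈ 11984 km.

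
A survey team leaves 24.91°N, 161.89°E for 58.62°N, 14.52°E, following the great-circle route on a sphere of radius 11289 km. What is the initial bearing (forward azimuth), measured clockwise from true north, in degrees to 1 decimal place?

Δλ = -147.370° = -2.5721 rad.
y = sin Δλ · cos φ₂ = (-0.5392)(0.5207) = -0.2808
x = cos φ₁ sin φ₂ − sin φ₁ cos φ₂ cos Δλ = (0.9070)(0.8537) − (0.4212)(0.5207)(-0.8422) = 0.9590
θ = atan2(y, x) = -16.32°; adding 360° gives 343.7°.

343.7°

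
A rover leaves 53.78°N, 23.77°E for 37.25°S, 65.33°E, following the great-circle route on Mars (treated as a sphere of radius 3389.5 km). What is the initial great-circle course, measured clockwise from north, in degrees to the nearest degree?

Δλ = 41.560° = 0.7254 rad.
y = sin Δλ · cos φ₂ = (0.6634)(0.7960) = 0.5281
x = cos φ₁ sin φ₂ − sin φ₁ cos φ₂ cos Δλ = (0.5909)(-0.6053) − (0.8068)(0.7960)(0.7483) = -0.8382
θ = atan2(y, x) = 147.79°, so the bearing is 148°.

148°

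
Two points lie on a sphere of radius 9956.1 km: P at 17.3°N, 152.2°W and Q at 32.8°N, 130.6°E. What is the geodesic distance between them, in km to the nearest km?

Let φ₁ = 0.3019 rad, φ₂ = 0.5725 rad, and Δλ = -1.3474 rad.
Haversine: a = sin²(Δφ/2) + cos φ₁ cos φ₂ sin²(Δλ/2) = 0.0182 + (0.9548)(0.8406)(0.3892) = 0.33055.
Central angle c = 2·arcsin(√a) = 1.22506 rad.
Distance = R·c = 9956.1 × 1.2251 ≈ 12197 km.

12197 km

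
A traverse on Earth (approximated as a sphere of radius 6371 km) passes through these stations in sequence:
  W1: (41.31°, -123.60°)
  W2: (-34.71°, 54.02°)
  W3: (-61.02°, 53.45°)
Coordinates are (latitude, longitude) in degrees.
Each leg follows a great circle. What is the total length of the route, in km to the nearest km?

22178 km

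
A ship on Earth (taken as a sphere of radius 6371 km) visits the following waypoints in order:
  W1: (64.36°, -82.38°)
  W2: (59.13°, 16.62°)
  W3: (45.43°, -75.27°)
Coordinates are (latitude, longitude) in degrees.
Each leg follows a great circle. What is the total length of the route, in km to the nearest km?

Leg W1→W2: central angle 0.7391 rad, distance 4708.7 km.
Leg W2→W3: central angle 0.9278 rad, distance 5911.0 km.
Total: 4708.7 + 5911.0 ≈ 10620 km.

10620 km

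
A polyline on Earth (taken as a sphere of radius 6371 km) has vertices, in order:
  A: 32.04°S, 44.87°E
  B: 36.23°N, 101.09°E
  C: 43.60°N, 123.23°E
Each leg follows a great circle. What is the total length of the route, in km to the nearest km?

11633 km

Leg A→B: central angle 1.5041 rad, distance 9582.7 km.
Leg B→C: central angle 0.3218 rad, distance 2050.2 km.
Total: 9582.7 + 2050.2 ≈ 11633 km.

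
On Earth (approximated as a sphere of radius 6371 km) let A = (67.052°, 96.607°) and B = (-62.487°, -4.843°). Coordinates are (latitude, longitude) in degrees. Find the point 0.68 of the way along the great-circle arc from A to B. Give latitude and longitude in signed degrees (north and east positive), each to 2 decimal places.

-21.50°, 30.56°

Central angle δ = 2.5915 rad. Interpolating on the sphere with fraction f = 0.68:
P = [sin((1−f)δ)·A + sin(fδ)·B] / sin δ = 1.4106·A + 1.8779·B in Cartesian coordinates,
giving P = (0.8011, 0.4731, -0.3666), i.e. latitude -21.50°, longitude 30.56°.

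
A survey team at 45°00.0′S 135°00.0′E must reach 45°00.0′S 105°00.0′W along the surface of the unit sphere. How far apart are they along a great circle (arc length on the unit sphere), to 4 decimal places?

1.3181

In radians: φ₁ = -0.7854, φ₂ = -0.7854, Δλ = 120.000° = 2.0944 rad.
Haversine: a = sin²(Δφ/2) + cos φ₁ cos φ₂ sin²(Δλ/2) = 0.0000 + (0.7071)(0.7071)(0.7500) = 0.37500.
Central angle c = 2·arcsin(√a) = 1.31812 rad.
On the unit sphere the arc length equals the central angle: 1.3181.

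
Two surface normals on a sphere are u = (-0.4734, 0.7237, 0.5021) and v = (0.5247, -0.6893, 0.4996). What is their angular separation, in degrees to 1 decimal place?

u·v = -0.4964; |u| = 1.0000, |v| = 1.0000.
cos θ = (u·v)/(|u||v|) = -0.4964, so θ = 119.8°.

119.8°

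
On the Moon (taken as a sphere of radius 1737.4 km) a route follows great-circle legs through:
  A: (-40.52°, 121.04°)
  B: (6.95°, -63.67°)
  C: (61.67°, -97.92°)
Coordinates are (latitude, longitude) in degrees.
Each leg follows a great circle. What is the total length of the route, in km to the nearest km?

Leg A→B: central angle 2.5511 rad, distance 4432.3 km.
Leg B→C: central angle 1.0519 rad, distance 1827.6 km.
Total: 4432.3 + 1827.6 ≈ 6260 km.

6260 km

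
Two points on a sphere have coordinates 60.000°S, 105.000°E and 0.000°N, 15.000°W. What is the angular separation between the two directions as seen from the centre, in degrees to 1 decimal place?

104.5°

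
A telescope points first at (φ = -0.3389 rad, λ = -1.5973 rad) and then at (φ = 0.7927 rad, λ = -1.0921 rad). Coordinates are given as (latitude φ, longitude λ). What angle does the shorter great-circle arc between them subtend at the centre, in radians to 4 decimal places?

Let φ₁ = -0.3389 rad, φ₂ = 0.7927 rad, and Δλ = 0.5052 rad.
cos c = sin φ₁ sin φ₂ + cos φ₁ cos φ₂ cos Δλ = (-0.3324)(0.7123) + (0.9431)(0.7019)(0.8751) = 0.34251,
so c = arccos(0.34251) = 1.22121 rad.
So the angular separation is 1.2212 rad.

1.2212 rad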